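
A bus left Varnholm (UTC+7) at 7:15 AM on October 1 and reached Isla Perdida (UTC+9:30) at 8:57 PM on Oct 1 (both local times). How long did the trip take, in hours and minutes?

11 hours 12 minutes

Isla Perdida is 2:30 ahead of Varnholm.
Clock-face elapsed time (ignoring zones) is 13 hours 42 minutes.
Actual elapsed = 13 hours 42 minutes − 2:30 = 11 hours 12 minutes.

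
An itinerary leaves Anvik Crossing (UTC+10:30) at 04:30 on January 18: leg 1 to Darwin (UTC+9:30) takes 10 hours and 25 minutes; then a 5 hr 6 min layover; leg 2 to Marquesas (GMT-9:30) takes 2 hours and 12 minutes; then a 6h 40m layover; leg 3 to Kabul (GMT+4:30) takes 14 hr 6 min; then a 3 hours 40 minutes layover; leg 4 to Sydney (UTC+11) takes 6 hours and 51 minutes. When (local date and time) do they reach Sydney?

Convert departure to UTC: 04:30 − 10:30 = 18:00 UTC on Jan 17.
Add 10 hours and 25 minutes leg 1 → 04:25 UTC (Jan 18).
Add 5 hours and 6 minutes layover in Darwin → 09:31 UTC.
Add 2 hours and 12 minutes leg 2 → 11:43 UTC.
Add 6 hours 40 minutes layover in Marquesas → 18:23 UTC.
Add 14 hours and 6 minutes leg 3 → 08:29 UTC (Jan 19).
Add 3 hours and 40 minutes layover in Kabul → 12:09 UTC.
Add 6 hours and 51 minutes leg 4 → 19:00 UTC.
Sydney is UTC+11:00, so local arrival = 19:00 + 11:00 = 06:00 on Jan 20.

06:00 on January 20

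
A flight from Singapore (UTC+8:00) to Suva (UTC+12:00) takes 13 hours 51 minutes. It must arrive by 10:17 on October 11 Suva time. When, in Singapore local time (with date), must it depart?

Target arrival in UTC: 10:17 − 12:00 = 22:17 on Oct 10.
Subtract 13 hours 51 minutes → departure 08:26 UTC on Oct 10.
Singapore is UTC+8:00: 08:26 + 8:00 = 16:26 on Oct 10.

16:26 on October 10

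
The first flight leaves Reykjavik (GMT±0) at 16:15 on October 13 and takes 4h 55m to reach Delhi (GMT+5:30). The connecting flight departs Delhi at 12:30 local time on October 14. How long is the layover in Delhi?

9 hours 50 minutes

Reykjavik is at UTC+0, so departure is already 16:15 UTC on Oct 13.
Add 4 hours 55 minutes flight time → 21:10 UTC.
Delhi is UTC+5:30, so local arrival = 21:10 + 5:30 = 02:40 on Oct 14.
Layover = 12:30 − 02:40 = 9 hours 50 minutes.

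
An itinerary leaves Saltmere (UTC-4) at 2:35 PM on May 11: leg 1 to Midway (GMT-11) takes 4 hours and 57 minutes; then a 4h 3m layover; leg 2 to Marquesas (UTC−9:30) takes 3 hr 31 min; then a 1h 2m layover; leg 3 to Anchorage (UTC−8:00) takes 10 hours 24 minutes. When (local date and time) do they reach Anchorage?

10:32 AM on May 12

Convert departure to UTC: 2:35 PM + 4:00 = 6:35 PM UTC on May 11.
Add 4 hours 57 minutes leg 1 → 11:32 PM UTC.
Add 4 hours and 3 minutes layover in Midway → 3:35 AM UTC (May 12).
Add 3 hours 31 minutes leg 2 → 7:06 AM UTC.
Add 1 hour and 2 minutes layover in Marquesas → 8:08 AM UTC.
Add 10 hours and 24 minutes leg 3 → 6:32 PM UTC.
Anchorage is UTC−8:00, so local arrival = 6:32 PM − 8:00 = 10:32 AM on May 12.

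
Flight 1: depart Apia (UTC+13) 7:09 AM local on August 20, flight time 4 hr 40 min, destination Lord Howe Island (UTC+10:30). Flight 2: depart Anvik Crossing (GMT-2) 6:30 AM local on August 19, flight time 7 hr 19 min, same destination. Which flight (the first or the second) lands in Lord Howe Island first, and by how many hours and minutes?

Flight 1 in UTC: 7:09 AM − 13:00 = 6:09 PM on Aug 19.
+4 hours 40 minutes → arrive 10:49 PM UTC on Aug 19.
Flight 2 in UTC: 6:30 AM + 2:00 = 8:30 AM on Aug 19.
+7 hours 19 minutes → arrive 3:49 PM UTC on Aug 19.
Flight 2 lands earlier by 7 hours.

the second, by 7 hours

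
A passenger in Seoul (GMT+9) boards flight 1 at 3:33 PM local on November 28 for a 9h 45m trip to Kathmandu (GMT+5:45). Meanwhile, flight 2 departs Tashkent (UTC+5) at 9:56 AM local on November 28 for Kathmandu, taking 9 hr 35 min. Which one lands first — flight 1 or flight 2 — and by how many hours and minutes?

Flight 1 in UTC: 3:33 PM − 9:00 = 6:33 AM on Nov 28.
+9 hours 45 minutes → arrive 4:18 PM UTC on Nov 28.
Flight 2 in UTC: 9:56 AM − 5:00 = 4:56 AM on Nov 28.
+9 hours 35 minutes → arrive 2:31 PM UTC on Nov 28.
Flight 2 lands earlier by 1 hour 47 minutes.

the second, by 1 hour 47 minutes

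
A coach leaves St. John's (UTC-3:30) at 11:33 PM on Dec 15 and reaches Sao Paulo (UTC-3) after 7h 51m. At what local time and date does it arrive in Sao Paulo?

7:54 AM on Dec 16

Sao Paulo is 0:30 ahead of St. John's.
After 7 hours and 51 minutes it is 7:24 AM (Dec 16) in St. John's.
Shift by the zone difference: 7:24 AM + 0:30 = 7:54 AM on Dec 16 in Sao Paulo.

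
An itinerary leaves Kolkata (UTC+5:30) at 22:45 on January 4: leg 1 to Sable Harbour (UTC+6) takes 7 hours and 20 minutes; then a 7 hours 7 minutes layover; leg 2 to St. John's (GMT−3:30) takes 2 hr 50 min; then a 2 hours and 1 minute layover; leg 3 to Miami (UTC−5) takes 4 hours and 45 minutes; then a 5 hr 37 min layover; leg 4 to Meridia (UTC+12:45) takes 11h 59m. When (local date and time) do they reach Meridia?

23:39 on January 6

Convert departure to UTC: 22:45 − 5:30 = 17:15 UTC on Jan 4.
Add 7 hours 20 minutes leg 1 → 00:35 UTC (Jan 5).
Add 7 hours and 7 minutes layover in Sable Harbour → 07:42 UTC.
Add 2 hours and 50 minutes leg 2 → 10:32 UTC.
Add 2 hours and 1 minute layover in St. John's → 12:33 UTC.
Add 4 hours 45 minutes leg 3 → 17:18 UTC.
Add 5 hours and 37 minutes layover in Miami → 22:55 UTC.
Add 11 hours 59 minutes leg 4 → 10:54 UTC (Jan 6).
Meridia is UTC+12:45, so local arrival = 10:54 + 12:45 = 23:39 on Jan 6.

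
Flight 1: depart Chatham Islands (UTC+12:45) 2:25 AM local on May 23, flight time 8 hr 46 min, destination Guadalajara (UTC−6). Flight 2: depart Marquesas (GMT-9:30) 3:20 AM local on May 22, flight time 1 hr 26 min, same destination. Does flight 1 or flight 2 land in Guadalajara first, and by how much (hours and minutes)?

Flight 1 in UTC: 2:25 AM − 12:45 = 1:40 PM on May 22.
+8 hours 46 minutes → arrive 10:26 PM UTC on May 22.
Flight 2 in UTC: 3:20 AM + 9:30 = 12:50 PM on May 22.
+1 hour 26 minutes → arrive 2:16 PM UTC on May 22.
Flight 2 lands earlier by 8 hours 10 minutes.

the second, by 8 hours 10 minutes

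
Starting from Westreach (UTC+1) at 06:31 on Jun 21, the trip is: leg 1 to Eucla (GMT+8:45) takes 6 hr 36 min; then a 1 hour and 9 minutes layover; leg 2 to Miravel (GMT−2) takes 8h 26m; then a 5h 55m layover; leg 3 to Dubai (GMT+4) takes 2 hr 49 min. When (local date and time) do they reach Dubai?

10:26 on Jun 22

Convert departure to UTC: 06:31 − 1:00 = 05:31 UTC on Jun 21.
Add 6 hours and 36 minutes leg 1 → 12:07 UTC.
Add 1 hour 9 minutes layover in Eucla → 13:16 UTC.
Add 8 hours 26 minutes leg 2 → 21:42 UTC.
Add 5 hours and 55 minutes layover in Miravel → 03:37 UTC (Jun 22).
Add 2 hours and 49 minutes leg 3 → 06:26 UTC.
Dubai is UTC+4:00, so local arrival = 06:26 + 4:00 = 10:26 on Jun 22.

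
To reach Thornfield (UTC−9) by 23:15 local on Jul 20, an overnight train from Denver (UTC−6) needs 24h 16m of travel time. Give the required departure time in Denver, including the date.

01:59 on Jul 20

Target arrival in UTC: 23:15 + 9:00 = 08:15 on Jul 21.
Subtract 24 hours and 16 minutes → departure 07:59 UTC on Jul 20.
Denver is UTC−6:00: 07:59 − 6:00 = 01:59 on Jul 20.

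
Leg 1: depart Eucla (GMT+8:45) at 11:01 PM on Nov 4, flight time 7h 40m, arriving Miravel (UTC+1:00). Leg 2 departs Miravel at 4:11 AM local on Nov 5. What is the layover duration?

Convert departure to UTC: 11:01 PM − 8:45 = 2:16 PM UTC on Nov 4.
Add 7 hours and 40 minutes flight time → 9:56 PM UTC.
Miravel is UTC+1:00, so local arrival = 9:56 PM + 1:00 = 10:56 PM on Nov 4.
Layover = 4:11 AM − 10:56 PM (+1 day) = 5 hours 15 minutes.

5 hours 15 minutes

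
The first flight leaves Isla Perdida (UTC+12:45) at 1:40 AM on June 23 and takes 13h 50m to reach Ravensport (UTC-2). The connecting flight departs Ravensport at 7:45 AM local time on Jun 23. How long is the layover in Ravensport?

Convert departure to UTC: 1:40 AM − 12:45 = 12:55 PM UTC on Jun 22.
Add 13 hours and 50 minutes flight time → 2:45 AM UTC (Jun 23).
Ravensport is UTC−2:00, so local arrival = 2:45 AM − 2:00 = 12:45 AM on Jun 23.
Layover = 7:45 AM − 12:45 AM = 7 hours.

7 hours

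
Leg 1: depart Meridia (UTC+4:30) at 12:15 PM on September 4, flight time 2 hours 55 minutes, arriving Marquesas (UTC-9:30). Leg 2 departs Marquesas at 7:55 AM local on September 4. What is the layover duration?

Convert departure to UTC: 12:15 PM − 4:30 = 7:45 AM UTC on Sep 4.
Add 2 hours 55 minutes flight time → 10:40 AM UTC.
Marquesas is UTC−9:30, so local arrival = 10:40 AM − 9:30 = 1:10 AM on Sep 4.
Layover = 7:55 AM − 1:10 AM = 6 hours 45 minutes.

6 hours 45 minutes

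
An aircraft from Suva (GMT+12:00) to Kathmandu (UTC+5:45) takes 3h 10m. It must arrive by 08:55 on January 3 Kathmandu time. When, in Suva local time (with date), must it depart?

12:00 on January 3

Target arrival in UTC: 08:55 − 5:45 = 03:10 on Jan 3.
Subtract 3 hours and 10 minutes → departure 00:00 UTC on Jan 3.
Suva is UTC+12:00: 00:00 + 12:00 = 12:00 on Jan 3.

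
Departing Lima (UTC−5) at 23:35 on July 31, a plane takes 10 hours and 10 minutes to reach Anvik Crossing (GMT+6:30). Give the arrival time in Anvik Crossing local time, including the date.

21:15 on Aug 1

Convert departure to UTC: 23:35 + 5:00 = 04:35 UTC on Aug 1.
Add 10 hours and 10 minutes travel time → 14:45 UTC.
Anvik Crossing is UTC+6:30, so local arrival = 14:45 + 6:30 = 21:15 on Aug 1.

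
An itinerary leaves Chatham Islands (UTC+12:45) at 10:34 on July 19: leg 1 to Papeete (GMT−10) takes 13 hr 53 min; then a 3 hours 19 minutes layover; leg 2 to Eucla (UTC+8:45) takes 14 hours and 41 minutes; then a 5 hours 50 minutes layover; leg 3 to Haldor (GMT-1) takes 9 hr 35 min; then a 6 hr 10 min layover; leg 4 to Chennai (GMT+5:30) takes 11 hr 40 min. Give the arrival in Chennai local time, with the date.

20:27 on Jul 21

Convert departure to UTC: 10:34 − 12:45 = 21:49 UTC on Jul 18.
Add 13 hours and 53 minutes leg 1 → 11:42 UTC (Jul 19).
Add 3 hours and 19 minutes layover in Papeete → 15:01 UTC.
Add 14 hours 41 minutes leg 2 → 05:42 UTC (Jul 20).
Add 5 hours 50 minutes layover in Eucla → 11:32 UTC.
Add 9 hours and 35 minutes leg 3 → 21:07 UTC.
Add 6 hours 10 minutes layover in Haldor → 03:17 UTC (Jul 21).
Add 11 hours and 40 minutes leg 4 → 14:57 UTC.
Chennai is UTC+5:30, so local arrival = 14:57 + 5:30 = 20:27 on Jul 21.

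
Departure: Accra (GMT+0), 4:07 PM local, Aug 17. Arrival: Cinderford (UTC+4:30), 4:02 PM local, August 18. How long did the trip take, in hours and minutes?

19 hours 25 minutes

Cinderford is 4:30 ahead of Accra.
Clock-face elapsed time (ignoring zones) is 23 hours 55 minutes.
Actual elapsed = 23 hours 55 minutes − 4:30 = 19 hours 25 minutes.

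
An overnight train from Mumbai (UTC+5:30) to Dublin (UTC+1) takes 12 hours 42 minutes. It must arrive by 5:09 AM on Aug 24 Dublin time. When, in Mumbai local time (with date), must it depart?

Target arrival in UTC: 5:09 AM − 1:00 = 4:09 AM on Aug 24.
Subtract 12 hours and 42 minutes → departure 3:27 PM UTC on Aug 23.
Mumbai is UTC+5:30: 3:27 PM + 5:30 = 8:57 PM on Aug 23.

8:57 PM on Aug 23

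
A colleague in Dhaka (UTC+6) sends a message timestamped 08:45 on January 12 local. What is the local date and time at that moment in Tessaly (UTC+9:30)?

12:15 on January 12

Tessaly is 3:30 ahead of Dhaka.
Shift by the zone difference: 08:45 + 3:30 = 12:15 on Jan 12 in Tessaly.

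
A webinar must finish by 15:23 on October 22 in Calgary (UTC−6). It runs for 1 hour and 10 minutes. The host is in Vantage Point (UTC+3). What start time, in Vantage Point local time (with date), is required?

23:13 on October 22

Target end time in UTC: 15:23 + 6:00 = 21:23 on Oct 22.
Subtract 1 hour and 10 minutes → start 20:13 UTC on Oct 22.
Vantage Point is UTC+3:00: 20:13 + 3:00 = 23:13 on Oct 22.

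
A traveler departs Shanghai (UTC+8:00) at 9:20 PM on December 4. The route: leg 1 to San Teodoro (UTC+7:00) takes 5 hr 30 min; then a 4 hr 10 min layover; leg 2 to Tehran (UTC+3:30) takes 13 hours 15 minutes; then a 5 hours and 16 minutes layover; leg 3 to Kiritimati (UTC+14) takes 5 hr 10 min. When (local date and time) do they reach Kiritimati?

12:41 PM on Dec 6

Convert departure to UTC: 9:20 PM − 8:00 = 1:20 PM UTC on Dec 4.
Add 5 hours and 30 minutes leg 1 → 6:50 PM UTC.
Add 4 hours and 10 minutes layover in San Teodoro → 11:00 PM UTC.
Add 13 hours 15 minutes leg 2 → 12:15 PM UTC (Dec 5).
Add 5 hours and 16 minutes layover in Tehran → 5:31 PM UTC.
Add 5 hours and 10 minutes leg 3 → 10:41 PM UTC.
Kiritimati is UTC+14:00, so local arrival = 10:41 PM + 14:00 = 12:41 PM on Dec 6.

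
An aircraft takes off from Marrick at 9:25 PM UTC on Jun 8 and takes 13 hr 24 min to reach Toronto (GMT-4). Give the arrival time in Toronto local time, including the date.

Departure is given in UTC: 9:25 PM on Jun 8.
Add 13 hours 24 minutes → 10:49 AM UTC (Jun 9).
Toronto is UTC−4:00: 10:49 AM − 4:00 = 6:49 AM on Jun 9.

6:49 AM on June 9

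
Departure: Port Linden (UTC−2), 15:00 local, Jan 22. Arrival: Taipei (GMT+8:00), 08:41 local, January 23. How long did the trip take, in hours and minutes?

Departure in UTC: 15:00 + 2:00 = 17:00 on Jan 22.
Arrival in UTC: 08:41 − 8:00 = 00:41 on Jan 23.
Elapsed = 00:41 − 17:00 (+1 day) = 7 hours 41 minutes.

7 hours 41 minutes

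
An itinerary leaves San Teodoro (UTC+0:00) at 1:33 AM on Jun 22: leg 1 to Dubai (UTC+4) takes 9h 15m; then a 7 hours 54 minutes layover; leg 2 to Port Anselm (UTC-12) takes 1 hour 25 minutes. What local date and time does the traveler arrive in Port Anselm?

8:07 AM on Jun 22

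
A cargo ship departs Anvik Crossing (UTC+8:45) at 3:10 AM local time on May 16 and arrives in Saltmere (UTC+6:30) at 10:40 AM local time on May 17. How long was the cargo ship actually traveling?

Saltmere is 2:15 behind Anvik Crossing.
Clock-face elapsed time (ignoring zones) is 31 hours 30 minutes.
Actual elapsed = 31 hours 30 minutes + 2:15 = 33 hours 45 minutes.

33 hours 45 minutes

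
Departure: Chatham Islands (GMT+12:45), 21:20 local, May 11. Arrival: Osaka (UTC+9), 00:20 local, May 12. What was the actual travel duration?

6 hours 45 minutes

Departure in UTC: 21:20 − 12:45 = 08:35 on May 11.
Arrival in UTC: 00:20 − 9:00 = 15:20 on May 11.
Elapsed = 15:20 − 08:35 = 6 hours 45 minutes.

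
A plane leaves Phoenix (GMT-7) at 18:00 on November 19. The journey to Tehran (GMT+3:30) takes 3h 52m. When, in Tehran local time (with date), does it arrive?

08:22 on November 20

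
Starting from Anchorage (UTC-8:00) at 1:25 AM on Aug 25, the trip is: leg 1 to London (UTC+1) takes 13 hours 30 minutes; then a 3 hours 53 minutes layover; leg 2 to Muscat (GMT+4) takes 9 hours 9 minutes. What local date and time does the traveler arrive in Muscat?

Convert departure to UTC: 1:25 AM + 8:00 = 9:25 AM UTC on Aug 25.
Add 13 hours 30 minutes leg 1 → 10:55 PM UTC.
Add 3 hours 53 minutes layover in London → 2:48 AM UTC (Aug 26).
Add 9 hours 9 minutes leg 2 → 11:57 AM UTC.
Muscat is UTC+4:00, so local arrival = 11:57 AM + 4:00 = 3:57 PM on Aug 26.

3:57 PM on August 26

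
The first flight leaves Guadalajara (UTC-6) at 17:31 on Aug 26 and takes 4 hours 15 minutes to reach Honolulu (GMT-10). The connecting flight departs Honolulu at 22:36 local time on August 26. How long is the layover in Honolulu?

Convert departure to UTC: 17:31 + 6:00 = 23:31 UTC on Aug 26.
Add 4 hours 15 minutes flight time → 03:46 UTC (Aug 27).
Honolulu is UTC−10:00, so local arrival = 03:46 − 10:00 = 17:46 on Aug 26.
Layover = 22:36 − 17:46 = 4 hours 50 minutes.

4 hours 50 minutes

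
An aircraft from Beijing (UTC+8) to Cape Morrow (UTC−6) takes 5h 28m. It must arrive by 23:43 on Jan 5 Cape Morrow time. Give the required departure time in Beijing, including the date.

08:15 on Jan 6

Target arrival in UTC: 23:43 + 6:00 = 05:43 on Jan 6.
Subtract 5 hours 28 minutes → departure 00:15 UTC on Jan 6.
Beijing is UTC+8:00: 00:15 + 8:00 = 08:15 on Jan 6.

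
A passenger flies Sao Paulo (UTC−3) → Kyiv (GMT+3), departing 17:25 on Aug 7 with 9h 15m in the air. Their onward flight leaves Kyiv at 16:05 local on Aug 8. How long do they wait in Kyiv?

Convert departure to UTC: 17:25 + 3:00 = 20:25 UTC on Aug 7.
Add 9 hours and 15 minutes flight time → 05:40 UTC (Aug 8).
Kyiv is UTC+3:00, so local arrival = 05:40 + 3:00 = 08:40 on Aug 8.
Layover = 16:05 − 08:40 = 7 hours 25 minutes.

7 hours 25 minutes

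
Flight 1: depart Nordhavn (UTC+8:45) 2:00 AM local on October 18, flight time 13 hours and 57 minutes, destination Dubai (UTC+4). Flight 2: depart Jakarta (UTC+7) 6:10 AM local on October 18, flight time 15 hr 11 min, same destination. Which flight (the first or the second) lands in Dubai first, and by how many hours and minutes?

Flight 1 in UTC: 2:00 AM − 8:45 = 5:15 PM on Oct 17.
+13 hours and 57 minutes → arrive 7:12 AM UTC on Oct 18.
Flight 2 in UTC: 6:10 AM − 7:00 = 11:10 PM on Oct 17.
+15 hours 11 minutes → arrive 2:21 PM UTC on Oct 18.
Flight 1 lands earlier by 7 hours 9 minutes.

the first, by 7 hours 9 minutes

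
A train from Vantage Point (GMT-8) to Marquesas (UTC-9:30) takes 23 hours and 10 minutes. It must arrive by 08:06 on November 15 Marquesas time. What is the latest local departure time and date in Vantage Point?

Target arrival in UTC: 08:06 + 9:30 = 17:36 on Nov 15.
Subtract 23 hours 10 minutes → departure 18:26 UTC on Nov 14.
Vantage Point is UTC−8:00: 18:26 − 8:00 = 10:26 on Nov 14.

10:26 on November 14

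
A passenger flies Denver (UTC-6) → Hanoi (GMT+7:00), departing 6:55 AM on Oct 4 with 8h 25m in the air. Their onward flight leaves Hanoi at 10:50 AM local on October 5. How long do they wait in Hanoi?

6 hours 30 minutes

Convert departure to UTC: 6:55 AM + 6:00 = 12:55 PM UTC on Oct 4.
Add 8 hours 25 minutes flight time → 9:20 PM UTC.
Hanoi is UTC+7:00, so local arrival = 9:20 PM + 7:00 = 4:20 AM on Oct 5.
Layover = 10:50 AM − 4:20 AM = 6 hours 30 minutes.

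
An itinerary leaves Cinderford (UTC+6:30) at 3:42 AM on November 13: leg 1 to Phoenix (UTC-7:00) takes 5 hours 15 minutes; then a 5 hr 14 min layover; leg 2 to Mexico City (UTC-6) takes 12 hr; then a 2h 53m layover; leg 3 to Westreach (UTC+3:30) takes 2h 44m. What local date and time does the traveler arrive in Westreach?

Convert departure to UTC: 3:42 AM − 6:30 = 9:12 PM UTC on Nov 12.
Add 5 hours and 15 minutes leg 1 → 2:27 AM UTC (Nov 13).
Add 5 hours 14 minutes layover in Phoenix → 7:41 AM UTC.
Add 12 hours leg 2 → 7:41 PM UTC.
Add 2 hours and 53 minutes layover in Mexico City → 10:34 PM UTC.
Add 2 hours and 44 minutes leg 3 → 1:18 AM UTC (Nov 14).
Westreach is UTC+3:30, so local arrival = 1:18 AM + 3:30 = 4:48 AM on Nov 14.

4:48 AM on November 14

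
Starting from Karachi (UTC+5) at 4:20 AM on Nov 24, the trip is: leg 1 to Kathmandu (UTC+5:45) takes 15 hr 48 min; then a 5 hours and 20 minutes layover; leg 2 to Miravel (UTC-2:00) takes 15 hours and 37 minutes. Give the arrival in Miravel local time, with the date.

10:05 AM on November 25

Convert departure to UTC: 4:20 AM − 5:00 = 11:20 PM UTC on Nov 23.
Add 15 hours 48 minutes leg 1 → 3:08 PM UTC (Nov 24).
Add 5 hours and 20 minutes layover in Kathmandu → 8:28 PM UTC.
Add 15 hours 37 minutes leg 2 → 12:05 PM UTC (Nov 25).
Miravel is UTC−2:00, so local arrival = 12:05 PM − 2:00 = 10:05 AM on Nov 25.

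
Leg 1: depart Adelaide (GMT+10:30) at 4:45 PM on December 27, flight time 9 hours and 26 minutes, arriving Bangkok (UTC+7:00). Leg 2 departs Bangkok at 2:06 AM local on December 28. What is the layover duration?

3 hours 25 minutes

Convert departure to UTC: 4:45 PM − 10:30 = 6:15 AM UTC on Dec 27.
Add 9 hours and 26 minutes flight time → 3:41 PM UTC.
Bangkok is UTC+7:00, so local arrival = 3:41 PM + 7:00 = 10:41 PM on Dec 27.
Layover = 2:06 AM − 10:41 PM (+1 day) = 3 hours 25 minutes.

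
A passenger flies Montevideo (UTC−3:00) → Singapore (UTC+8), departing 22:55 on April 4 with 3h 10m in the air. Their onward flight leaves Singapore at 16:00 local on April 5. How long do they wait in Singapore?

Convert departure to UTC: 22:55 + 3:00 = 01:55 UTC on Apr 5.
Add 3 hours 10 minutes flight time → 05:05 UTC.
Singapore is UTC+8:00, so local arrival = 05:05 + 8:00 = 13:05 on Apr 5.
Layover = 16:00 − 13:05 = 2 hours 55 minutes.

2 hours 55 minutes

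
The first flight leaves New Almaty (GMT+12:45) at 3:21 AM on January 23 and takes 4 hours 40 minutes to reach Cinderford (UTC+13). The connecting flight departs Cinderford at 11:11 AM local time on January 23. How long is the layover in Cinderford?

Convert departure to UTC: 3:21 AM − 12:45 = 2:36 PM UTC on Jan 22.
Add 4 hours 40 minutes flight time → 7:16 PM UTC.
Cinderford is UTC+13:00, so local arrival = 7:16 PM + 13:00 = 8:16 AM on Jan 23.
Layover = 11:11 AM − 8:16 AM = 2 hours 55 minutes.

2 hours 55 minutes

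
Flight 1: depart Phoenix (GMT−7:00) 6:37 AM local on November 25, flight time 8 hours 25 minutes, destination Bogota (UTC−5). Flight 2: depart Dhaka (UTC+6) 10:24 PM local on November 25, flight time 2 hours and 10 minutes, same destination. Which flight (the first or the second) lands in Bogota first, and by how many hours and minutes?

Flight 1 in UTC: 6:37 AM + 7:00 = 1:37 PM on Nov 25.
+8 hours 25 minutes → arrive 10:02 PM UTC on Nov 25.
Flight 2 in UTC: 10:24 PM − 6:00 = 4:24 PM on Nov 25.
+2 hours and 10 minutes → arrive 6:34 PM UTC on Nov 25.
Flight 2 lands earlier by 3 hours 28 minutes.

the second, by 3 hours 28 minutes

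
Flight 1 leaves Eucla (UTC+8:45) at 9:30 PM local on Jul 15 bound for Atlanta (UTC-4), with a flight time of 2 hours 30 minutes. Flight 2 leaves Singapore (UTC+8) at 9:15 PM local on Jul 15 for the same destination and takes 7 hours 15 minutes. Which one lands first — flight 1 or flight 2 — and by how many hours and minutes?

Flight 1 in UTC: 9:30 PM − 8:45 = 12:45 PM on Jul 15.
+2 hours and 30 minutes → arrive 3:15 PM UTC on Jul 15.
Flight 2 in UTC: 9:15 PM − 8:00 = 1:15 PM on Jul 15.
+7 hours 15 minutes → arrive 8:30 PM UTC on Jul 15.
Flight 1 lands earlier by 5 hours 15 minutes.

the first, by 5 hours 15 minutes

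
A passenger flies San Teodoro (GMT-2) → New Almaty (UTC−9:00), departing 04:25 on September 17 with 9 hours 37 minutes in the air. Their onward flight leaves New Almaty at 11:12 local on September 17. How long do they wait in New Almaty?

Convert departure to UTC: 04:25 + 2:00 = 06:25 UTC on Sep 17.
Add 9 hours 37 minutes flight time → 16:02 UTC.
New Almaty is UTC−9:00, so local arrival = 16:02 − 9:00 = 07:02 on Sep 17.
Layover = 11:12 − 07:02 = 4 hours 10 minutes.

4 hours 10 minutes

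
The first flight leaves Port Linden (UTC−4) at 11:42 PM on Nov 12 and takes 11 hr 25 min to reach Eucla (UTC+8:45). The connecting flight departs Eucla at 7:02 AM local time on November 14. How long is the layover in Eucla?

7 hours 10 minutes

Convert departure to UTC: 11:42 PM + 4:00 = 3:42 AM UTC on Nov 13.
Add 11 hours and 25 minutes flight time → 3:07 PM UTC.
Eucla is UTC+8:45, so local arrival = 3:07 PM + 8:45 = 11:52 PM on Nov 13.
Layover = 7:02 AM − 11:52 PM (+1 day) = 7 hours 10 minutes.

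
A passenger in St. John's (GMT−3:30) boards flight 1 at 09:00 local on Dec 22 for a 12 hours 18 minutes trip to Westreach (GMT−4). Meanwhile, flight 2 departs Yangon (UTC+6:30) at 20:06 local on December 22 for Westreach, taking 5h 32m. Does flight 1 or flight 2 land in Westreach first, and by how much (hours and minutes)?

the second, by 5 hours 40 minutes

Flight 1 in UTC: 09:00 + 3:30 = 12:30 on Dec 22.
+12 hours 18 minutes → arrive 00:48 UTC on Dec 23.
Flight 2 in UTC: 20:06 − 6:30 = 13:36 on Dec 22.
+5 hours 32 minutes → arrive 19:08 UTC on Dec 22.
Flight 2 lands earlier by 5 hours 40 minutes.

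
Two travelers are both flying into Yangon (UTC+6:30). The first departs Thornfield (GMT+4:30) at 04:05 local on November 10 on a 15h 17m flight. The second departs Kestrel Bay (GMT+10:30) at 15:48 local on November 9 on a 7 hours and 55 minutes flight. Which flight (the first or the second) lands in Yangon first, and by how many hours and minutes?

Flight 1 in UTC: 04:05 − 4:30 = 23:35 on Nov 9.
+15 hours 17 minutes → arrive 14:52 UTC on Nov 10.
Flight 2 in UTC: 15:48 − 10:30 = 05:18 on Nov 9.
+7 hours and 55 minutes → arrive 13:13 UTC on Nov 9.
Flight 2 lands earlier by 25 hours 39 minutes.

the second, by 25 hours 39 minutes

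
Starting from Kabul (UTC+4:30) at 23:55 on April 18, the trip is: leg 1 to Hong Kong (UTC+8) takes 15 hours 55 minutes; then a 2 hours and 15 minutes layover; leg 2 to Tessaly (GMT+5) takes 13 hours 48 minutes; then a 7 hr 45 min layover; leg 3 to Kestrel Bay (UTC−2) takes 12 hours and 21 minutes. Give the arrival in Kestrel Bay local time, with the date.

21:29 on Apr 20

Convert departure to UTC: 23:55 − 4:30 = 19:25 UTC on Apr 18.
Add 15 hours and 55 minutes leg 1 → 11:20 UTC (Apr 19).
Add 2 hours and 15 minutes layover in Hong Kong → 13:35 UTC.
Add 13 hours and 48 minutes leg 2 → 03:23 UTC (Apr 20).
Add 7 hours 45 minutes layover in Tessaly → 11:08 UTC.
Add 12 hours and 21 minutes leg 3 → 23:29 UTC.
Kestrel Bay is UTC−2:00, so local arrival = 23:29 − 2:00 = 21:29 on Apr 20.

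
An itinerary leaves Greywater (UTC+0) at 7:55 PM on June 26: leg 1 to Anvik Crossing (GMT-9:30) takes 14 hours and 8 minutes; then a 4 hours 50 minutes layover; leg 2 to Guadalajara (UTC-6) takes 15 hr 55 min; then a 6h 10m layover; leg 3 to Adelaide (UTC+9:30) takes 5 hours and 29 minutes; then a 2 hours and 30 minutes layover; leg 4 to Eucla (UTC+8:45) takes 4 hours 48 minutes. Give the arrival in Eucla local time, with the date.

10:30 AM on Jun 29

Greywater is at UTC+0, so departure is already 7:55 PM UTC on Jun 26.
Add 14 hours 8 minutes leg 1 → 10:03 AM UTC (Jun 27).
Add 4 hours and 50 minutes layover in Anvik Crossing → 2:53 PM UTC.
Add 15 hours and 55 minutes leg 2 → 6:48 AM UTC (Jun 28).
Add 6 hours and 10 minutes layover in Guadalajara → 12:58 PM UTC.
Add 5 hours 29 minutes leg 3 → 6:27 PM UTC.
Add 2 hours and 30 minutes layover in Adelaide → 8:57 PM UTC.
Add 4 hours and 48 minutes leg 4 → 1:45 AM UTC (Jun 29).
Eucla is UTC+8:45, so local arrival = 1:45 AM + 8:45 = 10:30 AM on Jun 29.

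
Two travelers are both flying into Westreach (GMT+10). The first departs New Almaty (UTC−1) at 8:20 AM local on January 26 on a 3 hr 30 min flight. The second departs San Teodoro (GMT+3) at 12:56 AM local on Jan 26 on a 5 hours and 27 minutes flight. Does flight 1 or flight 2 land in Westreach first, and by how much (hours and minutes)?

the second, by 9 hours 27 minutes

Flight 1 in UTC: 8:20 AM + 1:00 = 9:20 AM on Jan 26.
+3 hours 30 minutes → arrive 12:50 PM UTC on Jan 26.
Flight 2 in UTC: 12:56 AM − 3:00 = 9:56 PM on Jan 25.
+5 hours 27 minutes → arrive 3:23 AM UTC on Jan 26.
Flight 2 lands earlier by 9 hours 27 minutes.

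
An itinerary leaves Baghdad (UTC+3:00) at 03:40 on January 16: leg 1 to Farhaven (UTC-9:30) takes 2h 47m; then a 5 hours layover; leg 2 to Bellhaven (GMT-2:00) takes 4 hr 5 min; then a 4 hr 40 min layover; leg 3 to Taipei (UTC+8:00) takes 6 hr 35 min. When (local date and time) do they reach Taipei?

07:47 on January 17

Convert departure to UTC: 03:40 − 3:00 = 00:40 UTC on Jan 16.
Add 2 hours 47 minutes leg 1 → 03:27 UTC.
Add 5 hours layover in Farhaven → 08:27 UTC.
Add 4 hours and 5 minutes leg 2 → 12:32 UTC.
Add 4 hours and 40 minutes layover in Bellhaven → 17:12 UTC.
Add 6 hours 35 minutes leg 3 → 23:47 UTC.
Taipei is UTC+8:00, so local arrival = 23:47 + 8:00 = 07:47 on Jan 17.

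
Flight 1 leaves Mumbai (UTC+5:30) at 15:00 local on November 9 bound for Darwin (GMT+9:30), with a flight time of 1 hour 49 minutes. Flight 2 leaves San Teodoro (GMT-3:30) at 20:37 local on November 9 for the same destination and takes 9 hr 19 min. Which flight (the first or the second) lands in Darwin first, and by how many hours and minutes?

the first, by 22 hours 7 minutes

Flight 1 in UTC: 15:00 − 5:30 = 09:30 on Nov 9.
+1 hour 49 minutes → arrive 11:19 UTC on Nov 9.
Flight 2 in UTC: 20:37 + 3:30 = 00:07 on Nov 10.
+9 hours 19 minutes → arrive 09:26 UTC on Nov 10.
Flight 1 lands earlier by 22 hours 7 minutes.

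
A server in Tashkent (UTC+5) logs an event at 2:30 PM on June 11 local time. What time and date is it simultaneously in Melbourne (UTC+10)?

Melbourne is 5:00 ahead of Tashkent.
Shift by the zone difference: 2:30 PM + 5:00 = 7:30 PM on Jun 11 in Melbourne.

7:30 PM on Jun 11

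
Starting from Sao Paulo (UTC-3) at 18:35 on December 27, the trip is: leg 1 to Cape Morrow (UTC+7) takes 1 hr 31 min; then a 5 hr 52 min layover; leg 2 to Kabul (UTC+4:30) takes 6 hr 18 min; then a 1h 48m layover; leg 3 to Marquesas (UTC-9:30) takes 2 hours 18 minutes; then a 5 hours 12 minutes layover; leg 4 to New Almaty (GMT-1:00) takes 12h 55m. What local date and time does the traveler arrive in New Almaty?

08:29 on December 29

Convert departure to UTC: 18:35 + 3:00 = 21:35 UTC on Dec 27.
Add 1 hour and 31 minutes leg 1 → 23:06 UTC.
Add 5 hours and 52 minutes layover in Cape Morrow → 04:58 UTC (Dec 28).
Add 6 hours 18 minutes leg 2 → 11:16 UTC.
Add 1 hour 48 minutes layover in Kabul → 13:04 UTC.
Add 2 hours 18 minutes leg 3 → 15:22 UTC.
Add 5 hours 12 minutes layover in Marquesas → 20:34 UTC.
Add 12 hours 55 minutes leg 4 → 09:29 UTC (Dec 29).
New Almaty is UTC−1:00, so local arrival = 09:29 − 1:00 = 08:29 on Dec 29.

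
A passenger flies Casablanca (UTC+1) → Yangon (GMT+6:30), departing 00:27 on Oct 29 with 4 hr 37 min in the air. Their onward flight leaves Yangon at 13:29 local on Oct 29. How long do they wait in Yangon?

Convert departure to UTC: 00:27 − 1:00 = 23:27 UTC on Oct 28.
Add 4 hours and 37 minutes flight time → 04:04 UTC (Oct 29).
Yangon is UTC+6:30, so local arrival = 04:04 + 6:30 = 10:34 on Oct 29.
Layover = 13:29 − 10:34 = 2 hours 55 minutes.

2 hours 55 minutes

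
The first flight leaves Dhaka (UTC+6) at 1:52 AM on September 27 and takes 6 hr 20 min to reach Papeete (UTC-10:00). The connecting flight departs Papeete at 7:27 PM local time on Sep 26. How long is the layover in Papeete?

Convert departure to UTC: 1:52 AM − 6:00 = 7:52 PM UTC on Sep 26.
Add 6 hours 20 minutes flight time → 2:12 AM UTC (Sep 27).
Papeete is UTC−10:00, so local arrival = 2:12 AM − 10:00 = 4:12 PM on Sep 26.
Layover = 7:27 PM − 4:12 PM = 3 hours 15 minutes.

3 hours 15 minutes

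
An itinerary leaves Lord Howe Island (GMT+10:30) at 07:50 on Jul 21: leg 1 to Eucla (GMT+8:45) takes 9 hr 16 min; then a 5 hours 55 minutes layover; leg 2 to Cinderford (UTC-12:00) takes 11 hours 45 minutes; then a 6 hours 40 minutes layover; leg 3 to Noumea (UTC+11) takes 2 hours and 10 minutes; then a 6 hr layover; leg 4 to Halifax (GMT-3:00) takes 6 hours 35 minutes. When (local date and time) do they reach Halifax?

18:41 on July 22

Convert departure to UTC: 07:50 − 10:30 = 21:20 UTC on Jul 20.
Add 9 hours and 16 minutes leg 1 → 06:36 UTC (Jul 21).
Add 5 hours 55 minutes layover in Eucla → 12:31 UTC.
Add 11 hours and 45 minutes leg 2 → 00:16 UTC (Jul 22).
Add 6 hours and 40 minutes layover in Cinderford → 06:56 UTC.
Add 2 hours 10 minutes leg 3 → 09:06 UTC.
Add 6 hours layover in Noumea → 15:06 UTC.
Add 6 hours 35 minutes leg 4 → 21:41 UTC.
Halifax is UTC−3:00, so local arrival = 21:41 − 3:00 = 18:41 on Jul 22.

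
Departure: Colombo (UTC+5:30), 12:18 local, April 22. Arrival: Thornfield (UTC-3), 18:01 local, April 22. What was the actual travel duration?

14 hours 13 minutes

Thornfield is 8:30 behind Colombo.
Clock-face elapsed time (ignoring zones) is 5 hours 43 minutes.
Actual elapsed = 5 hours 43 minutes + 8:30 = 14 hours 13 minutes.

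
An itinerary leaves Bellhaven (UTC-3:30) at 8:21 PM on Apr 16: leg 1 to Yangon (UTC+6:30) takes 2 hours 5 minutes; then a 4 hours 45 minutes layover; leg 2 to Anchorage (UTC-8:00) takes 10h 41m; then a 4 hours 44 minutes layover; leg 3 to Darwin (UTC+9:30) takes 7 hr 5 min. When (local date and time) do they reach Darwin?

2:41 PM on April 18

Convert departure to UTC: 8:21 PM + 3:30 = 11:51 PM UTC on Apr 16.
Add 2 hours and 5 minutes leg 1 → 1:56 AM UTC (Apr 17).
Add 4 hours and 45 minutes layover in Yangon → 6:41 AM UTC.
Add 10 hours and 41 minutes leg 2 → 5:22 PM UTC.
Add 4 hours and 44 minutes layover in Anchorage → 10:06 PM UTC.
Add 7 hours 5 minutes leg 3 → 5:11 AM UTC (Apr 18).
Darwin is UTC+9:30, so local arrival = 5:11 AM + 9:30 = 2:41 PM on Apr 18.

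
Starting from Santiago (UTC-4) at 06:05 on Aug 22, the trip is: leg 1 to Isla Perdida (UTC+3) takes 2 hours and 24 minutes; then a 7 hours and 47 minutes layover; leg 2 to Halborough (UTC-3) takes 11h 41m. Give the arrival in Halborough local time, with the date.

04:57 on August 23

Convert departure to UTC: 06:05 + 4:00 = 10:05 UTC on Aug 22.
Add 2 hours and 24 minutes leg 1 → 12:29 UTC.
Add 7 hours and 47 minutes layover in Isla Perdida → 20:16 UTC.
Add 11 hours 41 minutes leg 2 → 07:57 UTC (Aug 23).
Halborough is UTC−3:00, so local arrival = 07:57 − 3:00 = 04:57 on Aug 23.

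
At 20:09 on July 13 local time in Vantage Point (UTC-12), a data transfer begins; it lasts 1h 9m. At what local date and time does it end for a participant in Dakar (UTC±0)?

09:18 on Jul 14

Dakar is 12:00 ahead of Vantage Point.
After 1 hour 9 minutes it is 21:18 in Vantage Point.
Shift by the zone difference: 21:18 + 12:00 = 09:18 on Jul 14 in Dakar.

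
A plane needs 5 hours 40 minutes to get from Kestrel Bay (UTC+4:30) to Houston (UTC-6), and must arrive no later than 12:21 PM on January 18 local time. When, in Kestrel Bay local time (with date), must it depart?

Target arrival in UTC: 12:21 PM + 6:00 = 6:21 PM on Jan 18.
Subtract 5 hours and 40 minutes → departure 12:41 PM UTC on Jan 18.
Kestrel Bay is UTC+4:30: 12:41 PM + 4:30 = 5:11 PM on Jan 18.

5:11 PM on Jan 18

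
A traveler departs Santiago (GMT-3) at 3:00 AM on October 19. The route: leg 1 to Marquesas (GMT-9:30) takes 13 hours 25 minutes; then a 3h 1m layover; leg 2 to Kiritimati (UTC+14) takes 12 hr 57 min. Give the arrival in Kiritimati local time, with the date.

1:23 AM on October 21

Convert departure to UTC: 3:00 AM + 3:00 = 6:00 AM UTC on Oct 19.
Add 13 hours 25 minutes leg 1 → 7:25 PM UTC.
Add 3 hours 1 minute layover in Marquesas → 10:26 PM UTC.
Add 12 hours 57 minutes leg 2 → 11:23 AM UTC (Oct 20).
Kiritimati is UTC+14:00, so local arrival = 11:23 AM + 14:00 = 1:23 AM on Oct 21.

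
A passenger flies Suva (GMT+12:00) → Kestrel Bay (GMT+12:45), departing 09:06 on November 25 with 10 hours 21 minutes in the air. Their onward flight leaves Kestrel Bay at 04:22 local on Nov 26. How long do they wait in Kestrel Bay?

8 hours 10 minutes

Convert departure to UTC: 09:06 − 12:00 = 21:06 UTC on Nov 24.
Add 10 hours and 21 minutes flight time → 07:27 UTC (Nov 25).
Kestrel Bay is UTC+12:45, so local arrival = 07:27 + 12:45 = 20:12 on Nov 25.
Layover = 04:22 − 20:12 (+1 day) = 8 hours 10 minutes.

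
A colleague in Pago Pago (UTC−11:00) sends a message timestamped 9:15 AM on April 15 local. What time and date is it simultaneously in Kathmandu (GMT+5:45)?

In UTC: 9:15 AM + 11:00 = 8:15 PM on Apr 15.
Kathmandu is UTC+5:45: 8:15 PM + 5:45 = 2:00 AM on Apr 16.

2:00 AM on Apr 16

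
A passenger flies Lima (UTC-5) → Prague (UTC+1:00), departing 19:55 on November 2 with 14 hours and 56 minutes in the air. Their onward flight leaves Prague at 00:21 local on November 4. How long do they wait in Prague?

Convert departure to UTC: 19:55 + 5:00 = 00:55 UTC on Nov 3.
Add 14 hours and 56 minutes flight time → 15:51 UTC.
Prague is UTC+1:00, so local arrival = 15:51 + 1:00 = 16:51 on Nov 3.
Layover = 00:21 − 16:51 (+1 day) = 7 hours 30 minutes.

7 hours 30 minutes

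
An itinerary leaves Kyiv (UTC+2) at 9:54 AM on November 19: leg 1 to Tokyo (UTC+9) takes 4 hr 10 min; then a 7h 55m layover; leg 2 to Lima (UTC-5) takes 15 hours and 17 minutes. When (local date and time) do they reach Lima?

6:16 AM on November 20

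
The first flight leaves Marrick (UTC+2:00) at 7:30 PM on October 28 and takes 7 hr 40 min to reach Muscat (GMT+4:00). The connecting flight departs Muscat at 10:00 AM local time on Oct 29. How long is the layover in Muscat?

4 hours 50 minutes

Convert departure to UTC: 7:30 PM − 2:00 = 5:30 PM UTC on Oct 28.
Add 7 hours 40 minutes flight time → 1:10 AM UTC (Oct 29).
Muscat is UTC+4:00, so local arrival = 1:10 AM + 4:00 = 5:10 AM on Oct 29.
Layover = 10:00 AM − 5:10 AM = 4 hours 50 minutes.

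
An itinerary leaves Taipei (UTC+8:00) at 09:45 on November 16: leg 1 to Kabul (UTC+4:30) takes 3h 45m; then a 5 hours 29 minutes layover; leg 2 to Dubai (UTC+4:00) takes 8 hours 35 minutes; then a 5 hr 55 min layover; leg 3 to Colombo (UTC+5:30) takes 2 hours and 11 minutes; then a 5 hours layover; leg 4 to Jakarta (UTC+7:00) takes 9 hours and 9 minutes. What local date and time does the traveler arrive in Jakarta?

00:49 on November 18

Convert departure to UTC: 09:45 − 8:00 = 01:45 UTC on Nov 16.
Add 3 hours and 45 minutes leg 1 → 05:30 UTC.
Add 5 hours and 29 minutes layover in Kabul → 10:59 UTC.
Add 8 hours 35 minutes leg 2 → 19:34 UTC.
Add 5 hours and 55 minutes layover in Dubai → 01:29 UTC (Nov 17).
Add 2 hours and 11 minutes leg 3 → 03:40 UTC.
Add 5 hours layover in Colombo → 08:40 UTC.
Add 9 hours and 9 minutes leg 4 → 17:49 UTC.
Jakarta is UTC+7:00, so local arrival = 17:49 + 7:00 = 00:49 on Nov 18.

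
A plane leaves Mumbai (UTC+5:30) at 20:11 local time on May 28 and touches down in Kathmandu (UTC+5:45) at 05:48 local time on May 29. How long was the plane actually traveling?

Departure in UTC: 20:11 − 5:30 = 14:41 on May 28.
Arrival in UTC: 05:48 − 5:45 = 00:03 on May 29.
Elapsed = 00:03 − 14:41 (+1 day) = 9 hours 22 minutes.

9 hours 22 minutes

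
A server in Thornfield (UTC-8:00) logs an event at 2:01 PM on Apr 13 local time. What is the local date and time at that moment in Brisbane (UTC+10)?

8:01 AM on April 14

In UTC: 2:01 PM + 8:00 = 10:01 PM on Apr 13.
Brisbane is UTC+10:00: 10:01 PM + 10:00 = 8:01 AM on Apr 14.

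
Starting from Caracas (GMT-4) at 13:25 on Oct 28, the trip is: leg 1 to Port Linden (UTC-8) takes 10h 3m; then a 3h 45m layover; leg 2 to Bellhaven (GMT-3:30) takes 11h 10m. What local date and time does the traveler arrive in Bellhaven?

14:53 on October 29

Convert departure to UTC: 13:25 + 4:00 = 17:25 UTC on Oct 28.
Add 10 hours 3 minutes leg 1 → 03:28 UTC (Oct 29).
Add 3 hours 45 minutes layover in Port Linden → 07:13 UTC.
Add 11 hours and 10 minutes leg 2 → 18:23 UTC.
Bellhaven is UTC−3:30, so local arrival = 18:23 − 3:30 = 14:53 on Oct 29.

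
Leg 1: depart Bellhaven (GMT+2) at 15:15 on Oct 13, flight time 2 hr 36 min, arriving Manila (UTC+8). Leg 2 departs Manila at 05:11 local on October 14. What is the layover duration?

Convert departure to UTC: 15:15 − 2:00 = 13:15 UTC on Oct 13.
Add 2 hours and 36 minutes flight time → 15:51 UTC.
Manila is UTC+8:00, so local arrival = 15:51 + 8:00 = 23:51 on Oct 13.
Layover = 05:11 − 23:51 (+1 day) = 5 hours 20 minutes.

5 hours 20 minutes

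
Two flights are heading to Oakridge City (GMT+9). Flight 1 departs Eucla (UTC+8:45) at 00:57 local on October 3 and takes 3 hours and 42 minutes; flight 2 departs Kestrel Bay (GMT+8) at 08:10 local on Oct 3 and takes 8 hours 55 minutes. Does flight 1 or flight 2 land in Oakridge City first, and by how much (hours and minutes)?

Flight 1 in UTC: 00:57 − 8:45 = 16:12 on Oct 2.
+3 hours 42 minutes → arrive 19:54 UTC on Oct 2.
Flight 2 in UTC: 08:10 − 8:00 = 00:10 on Oct 3.
+8 hours 55 minutes → arrive 09:05 UTC on Oct 3.
Flight 1 lands earlier by 13 hours 11 minutes.

the first, by 13 hours 11 minutes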